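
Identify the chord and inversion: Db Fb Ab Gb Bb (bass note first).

The distinct note names are Db, Fb, Ab, Gb, Bb. Stacked in thirds they read Gb–Bb–Db–Fb–Ab, which is a dominant ninth chord on Gb.
With the fifth (Db) in the bass, the chord is in second inversion.

Gb dominant ninth, second inversion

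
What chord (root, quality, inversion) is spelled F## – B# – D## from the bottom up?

B# major, second inversion

The distinct note names are F##, B#, D##. Stacked in thirds they read B#–D##–F##, which is a major triad on B#.
The lowest note is F##, the fifth of the chord, so this is second inversion (figured bass 6/4).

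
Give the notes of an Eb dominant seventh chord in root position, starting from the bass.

The chord tones are Eb–G–Bb–Db. With the root (Eb) lowest for root position: Eb, G, Bb, Db.

Eb, G, Bb, Db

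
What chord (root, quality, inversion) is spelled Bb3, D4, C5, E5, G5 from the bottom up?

C dominant ninth, third inversion

Reducing to letter names: Bb, D, C, E, G. These stack in thirds as C–E–G–Bb–D — a C dominant ninth chord.
The lowest note is Bb, the seventh of the chord, so this is third inversion.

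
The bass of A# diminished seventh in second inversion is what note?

E

A# diminished seventh is A#–C#–E–G. Second inversion places the fifth in the bass: E.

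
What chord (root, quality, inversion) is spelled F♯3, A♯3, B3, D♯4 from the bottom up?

The distinct note names are F#, A#, B, D#. Stacked in thirds they read B–D#–F#–A#, which is a major seventh chord on B.
With the fifth (F#) in the bass, the chord is in second inversion (figured bass 4/3).

B major seventh, second inversion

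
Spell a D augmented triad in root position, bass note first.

Spelling D augmented: D–F#–A#. In root position the root is bass, giving D, F#, A# from the bottom.

D, F#, A#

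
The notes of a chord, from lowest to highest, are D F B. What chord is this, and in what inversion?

The pitch classes D, F, B arrange in thirds as B–D–F: a B diminished triad.
The lowest note is D, the third of the chord, so this is first inversion (figured bass 6).

B diminished, first inversion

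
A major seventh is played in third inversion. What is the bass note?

G#

A major seventh is A–C#–E–G#. Third inversion places the seventh in the bass: G#.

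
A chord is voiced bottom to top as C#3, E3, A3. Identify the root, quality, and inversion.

The pitch classes C#, E, A arrange in thirds as A–C#–E: an A major triad.
C# is the third of A major; third in the bass means first inversion (figured bass 6).

A major, first inversion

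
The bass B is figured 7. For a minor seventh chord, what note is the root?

B

The figures 7 mean the root of the chord is in the bass. If B is the root of a minor seventh chord, the root is B (chord tones B–D–F#–A).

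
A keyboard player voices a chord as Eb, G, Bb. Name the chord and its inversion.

Eb major, root position

The pitch classes Eb, G, Bb arrange in thirds as Eb–G–Bb: an Eb major triad.
The lowest note is Eb, the root of the chord, so this is root position (figured bass 5/3).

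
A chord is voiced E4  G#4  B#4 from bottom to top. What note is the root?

The distinct letter names are E, G#, B#. Arranged as a stack of thirds they read E–G#–B#, so E is the root (an E augmented triad).

E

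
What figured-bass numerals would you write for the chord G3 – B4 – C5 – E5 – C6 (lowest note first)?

4/3

The notes G, B, C, E stack in thirds as C–E–G–B — a C major seventh chord. The bass G is the fifth, so this is second inversion: figured 4/3.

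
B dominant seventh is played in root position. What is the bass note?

In root position the root is lowest. For B dominant seventh (B–D#–F#–A) that is B.

B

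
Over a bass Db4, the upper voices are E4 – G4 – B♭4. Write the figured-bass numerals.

The notes Db, E, G, Bb stack in thirds as E–G–Bb–Db — an E diminished seventh chord. The bass Db is the seventh, so this is third inversion: figured 4/2.

4/2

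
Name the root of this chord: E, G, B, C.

E, G, B, C are the tones of a C major seventh chord (C–E–G–B), making C the root.

C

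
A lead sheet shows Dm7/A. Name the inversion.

second inversion

Dm7/A means D minor seventh with A in the bass. A is the fifth of D minor seventh (D–F–A–C), so this is second inversion.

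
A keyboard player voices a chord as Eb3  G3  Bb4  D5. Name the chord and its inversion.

The distinct note names are Eb, G, Bb, D. Stacked in thirds they read Eb–G–Bb–D, which is a major seventh chord on Eb.
With the root (Eb) in the bass, the chord is in root position (figured bass 7).

Eb major seventh, root position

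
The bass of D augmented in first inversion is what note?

F#

The third of D augmented (D–F#–A#) is F#; that is the bass in first inversion.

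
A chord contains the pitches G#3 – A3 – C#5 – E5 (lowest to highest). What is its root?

The distinct letter names are G#, A, C#, E. Arranged as a stack of thirds they read A–C#–E–G#, so A is the root (an A major seventh chord).

A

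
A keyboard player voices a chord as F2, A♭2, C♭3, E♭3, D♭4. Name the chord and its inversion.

Db dominant ninth, first inversion

The pitch classes F, Ab, Cb, Eb, Db arrange in thirds as Db–F–Ab–Cb–Eb: a Db dominant ninth chord.
With the third (F) in the bass, the chord is in first inversion.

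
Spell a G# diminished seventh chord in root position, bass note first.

The chord tones are G#–B–D–F. With the root (G#) lowest for root position: G#, B, D, F.

G#, B, D, F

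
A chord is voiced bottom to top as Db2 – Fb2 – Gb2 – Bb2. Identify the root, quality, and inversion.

The pitch classes Db, Fb, Gb, Bb arrange in thirds as Gb–Bb–Db–Fb: a Gb dominant seventh chord.
Db is the fifth of Gb dominant seventh; fifth in the bass means second inversion (figured bass 4/3).

Gb dominant seventh, second inversion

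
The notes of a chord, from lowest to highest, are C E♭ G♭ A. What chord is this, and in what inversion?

The distinct note names are C, Eb, Gb, A. Stacked in thirds they read A–C–Eb–Gb, which is a diminished seventh chord on A.
C is the third of A diminished seventh; third in the bass means first inversion (figured bass 6/5).

A diminished seventh, first inversion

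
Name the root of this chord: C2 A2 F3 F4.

C, A, F are the tones of an F major triad (F–A–C), making F the root.

F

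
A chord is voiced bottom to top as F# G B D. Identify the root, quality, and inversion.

The pitch classes F#, G, B, D arrange in thirds as G–B–D–F#: a G major seventh chord.
F# is the seventh of G major seventh; seventh in the bass means third inversion (figured bass 4/2).

G major seventh, third inversion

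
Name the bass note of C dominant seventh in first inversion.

E

C dominant seventh is C–E–G–Bb. First inversion places the third in the bass: E.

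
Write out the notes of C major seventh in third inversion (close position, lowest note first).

B, C, E, G

The chord tones are C–E–G–B. With the seventh (B) lowest for third inversion: B, C, E, G.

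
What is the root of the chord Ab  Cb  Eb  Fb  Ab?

Reordering Ab, Cb, Eb, Fb into stacked thirds gives Fb–Ab–Cb–Eb; the bottom of that stack, Fb, is the root.

Fb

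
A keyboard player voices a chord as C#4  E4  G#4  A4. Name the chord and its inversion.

A major seventh, first inversion

The pitch classes C#, E, G#, A arrange in thirds as A–C#–E–G#: an A major seventh chord.
The lowest note is C#, the third of the chord, so this is first inversion (figured bass 6/5).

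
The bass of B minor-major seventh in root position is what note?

The root of B minor-major seventh (B–D–F#–A#) is B; that is the bass in root position.

B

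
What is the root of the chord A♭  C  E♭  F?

The distinct letter names are Ab, C, Eb, F. Arranged as a stack of thirds they read F–Ab–C–Eb, so F is the root (an F minor seventh chord).

F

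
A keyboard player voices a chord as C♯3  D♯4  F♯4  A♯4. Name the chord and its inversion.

D# minor seventh, third inversion

Reducing to letter names: C#, D#, F#, A#. These stack in thirds as D#–F#–A#–C# — a D# minor seventh chord.
C# is the seventh of D# minor seventh; seventh in the bass means third inversion (figured bass 4/2).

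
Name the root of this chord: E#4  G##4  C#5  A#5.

The distinct letter names are E#, G##, C#, A#. Arranged as a stack of thirds they read A#–C#–E#–G##, so A# is the root (an A# minor-major seventh chord).

A#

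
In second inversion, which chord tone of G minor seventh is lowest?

D

In second inversion the fifth is lowest. For G minor seventh (G–Bb–D–F) that is D.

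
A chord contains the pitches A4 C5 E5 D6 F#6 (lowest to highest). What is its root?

The distinct letter names are A, C, E, D, F#. Arranged as a stack of thirds they read D–F#–A–C–E, so D is the root (a D dominant ninth chord).

D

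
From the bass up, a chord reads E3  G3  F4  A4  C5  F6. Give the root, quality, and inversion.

F major ninth, third inversion

Reducing to letter names: E, G, F, A, C. These stack in thirds as F–A–C–E–G — an F major ninth chord.
The lowest note is E, the seventh of the chord, so this is third inversion.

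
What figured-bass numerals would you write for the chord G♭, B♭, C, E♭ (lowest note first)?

The notes Gb, Bb, C, Eb stack in thirds as C–Eb–Gb–Bb — a C half-diminished seventh chord. The bass Gb is the fifth, so this is second inversion: figured 4/3.

4/3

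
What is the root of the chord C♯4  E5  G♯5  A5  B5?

The distinct letter names are C#, E, G#, A, B. Arranged as a stack of thirds they read A–C#–E–G#–B, so A is the root (an A major ninth chord).

A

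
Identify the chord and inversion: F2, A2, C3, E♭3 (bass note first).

Reducing to letter names: F, A, C, Eb. These stack in thirds as F–A–C–Eb — an F dominant seventh chord.
With the root (F) in the bass, the chord is in root position (figured bass 7).

F dominant seventh, root position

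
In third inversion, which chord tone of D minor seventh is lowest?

The seventh of D minor seventh (D–F–A–C) is C; that is the bass in third inversion.

C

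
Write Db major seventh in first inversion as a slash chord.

First inversion of Db major seventh has the third (F) in the bass. As a slash chord: Dbmaj7/F.

Dbmaj7/F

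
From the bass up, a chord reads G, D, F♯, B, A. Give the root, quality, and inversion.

Reducing to letter names: G, D, F#, B, A. These stack in thirds as G–B–D–F#–A — a G major ninth chord.
The lowest note is G, the root of the chord, so this is root position.

G major ninth, root position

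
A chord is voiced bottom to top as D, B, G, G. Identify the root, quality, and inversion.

G major, second inversion

The distinct note names are D, B, G. Stacked in thirds they read G–B–D, which is a major triad on G.
D is the fifth of G major; fifth in the bass means second inversion (figured bass 6/4).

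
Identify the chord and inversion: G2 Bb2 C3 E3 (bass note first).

C dominant seventh, second inversion

The distinct note names are G, Bb, C, E. Stacked in thirds they read C–E–G–Bb, which is a dominant seventh chord on C.
With the fifth (G) in the bass, the chord is in second inversion (figured bass 4/3).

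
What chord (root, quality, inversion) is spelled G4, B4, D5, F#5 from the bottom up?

G major seventh, root position

Reducing to letter names: G, B, D, F#. These stack in thirds as G–B–D–F# — a G major seventh chord.
With the root (G) in the bass, the chord is in root position (figured bass 7).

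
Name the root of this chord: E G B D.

E

The distinct letter names are E, G, B, D. Arranged as a stack of thirds they read E–G–B–D, so E is the root (an E minor seventh chord).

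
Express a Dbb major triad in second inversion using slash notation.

DbbM/Abb

Second inversion of Dbb major has the fifth (Abb) in the bass. As a slash chord: DbbM/Abb.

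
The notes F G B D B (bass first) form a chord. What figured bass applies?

4/2

The notes F, G, B, D stack in thirds as G–B–D–F — a G dominant seventh chord. The bass F is the seventh, so this is third inversion: figured 4/2.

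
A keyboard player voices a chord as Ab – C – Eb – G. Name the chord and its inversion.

Ab major seventh, root position

The distinct note names are Ab, C, Eb, G. Stacked in thirds they read Ab–C–Eb–G, which is a major seventh chord on Ab.
With the root (Ab) in the bass, the chord is in root position (figured bass 7).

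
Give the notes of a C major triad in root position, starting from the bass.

C major is C–E–G. Root position puts the root (C) in the bass, with the remaining tones above: C, E, G.

C, E, G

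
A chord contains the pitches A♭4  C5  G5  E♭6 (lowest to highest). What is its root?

Ab

Reordering Ab, C, G, Eb into stacked thirds gives Ab–C–Eb–G; the bottom of that stack, Ab, is the root.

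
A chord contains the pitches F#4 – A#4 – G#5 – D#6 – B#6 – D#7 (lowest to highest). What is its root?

G#

Reordering F#, A#, G#, D#, B# into stacked thirds gives G#–B#–D#–F#–A#; the bottom of that stack, G#, is the root.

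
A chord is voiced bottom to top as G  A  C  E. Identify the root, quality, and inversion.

Reducing to letter names: G, A, C, E. These stack in thirds as A–C–E–G — an A minor seventh chord.
The lowest note is G, the seventh of the chord, so this is third inversion (figured bass 4/2).

A minor seventh, third inversion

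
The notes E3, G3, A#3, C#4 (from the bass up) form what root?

A#

Reordering E, G, A#, C# into stacked thirds gives A#–C#–E–G; the bottom of that stack, A#, is the root.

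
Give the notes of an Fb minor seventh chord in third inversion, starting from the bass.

Ebb, Fb, Abb, Cb

Fb minor seventh is Fb–Abb–Cb–Ebb. Third inversion puts the seventh (Ebb) in the bass, with the remaining tones above: Ebb, Fb, Abb, Cb.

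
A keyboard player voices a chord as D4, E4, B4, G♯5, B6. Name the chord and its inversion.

The distinct note names are D, E, B, G#. Stacked in thirds they read E–G#–B–D, which is a dominant seventh chord on E.
D is the seventh of E dominant seventh; seventh in the bass means third inversion (figured bass 4/2).

E dominant seventh, third inversion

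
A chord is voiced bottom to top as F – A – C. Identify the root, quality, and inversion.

Reducing to letter names: F, A, C. These stack in thirds as F–A–C — an F major triad.
The lowest note is F, the root of the chord, so this is root position (figured bass 5/3).

F major, root position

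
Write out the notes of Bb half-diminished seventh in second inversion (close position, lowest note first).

Fb, Ab, Bb, Db

The chord tones are Bb–Db–Fb–Ab. With the fifth (Fb) lowest for second inversion: Fb, Ab, Bb, Db.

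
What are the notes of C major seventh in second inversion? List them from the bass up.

G, B, C, E

The chord tones are C–E–G–B. With the fifth (G) lowest for second inversion: G, B, C, E.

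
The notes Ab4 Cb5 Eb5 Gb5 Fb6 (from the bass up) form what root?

Fb

The distinct letter names are Ab, Cb, Eb, Gb, Fb. Arranged as a stack of thirds they read Fb–Ab–Cb–Eb–Gb, so Fb is the root (an Fb major ninth chord).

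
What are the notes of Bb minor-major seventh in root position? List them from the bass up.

Bb, Db, F, A

Spelling Bb minor-major seventh: Bb–Db–F–A. In root position the root is bass, giving Bb, Db, F, A from the bottom.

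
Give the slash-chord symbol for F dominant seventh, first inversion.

First inversion of F dominant seventh has the third (A) in the bass. As a slash chord: F7/A.

F7/A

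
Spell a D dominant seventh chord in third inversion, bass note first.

Spelling D dominant seventh: D–F#–A–C. In third inversion the seventh is bass, giving C, D, F#, A from the bottom.

C, D, F#, A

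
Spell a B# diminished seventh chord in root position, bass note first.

B# diminished seventh is B#–D#–F#–A. Root position puts the root (B#) in the bass, with the remaining tones above: B#, D#, F#, A.

B#, D#, F#, A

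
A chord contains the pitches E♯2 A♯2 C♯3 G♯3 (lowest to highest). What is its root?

E#, A#, C#, G# are the tones of an A# minor seventh chord (A#–C#–E#–G#), making A# the root.

A#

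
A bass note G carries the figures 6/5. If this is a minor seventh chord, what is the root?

The figures 6/5 mean the third of the chord is in the bass. If G is the third of a minor seventh chord, the root is E (chord tones E–G–B–D).

E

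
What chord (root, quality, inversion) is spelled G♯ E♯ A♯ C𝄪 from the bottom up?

A# dominant seventh, third inversion

The pitch classes G#, E#, A#, C## arrange in thirds as A#–C##–E#–G#: an A# dominant seventh chord.
G# is the seventh of A# dominant seventh; seventh in the bass means third inversion (figured bass 4/2).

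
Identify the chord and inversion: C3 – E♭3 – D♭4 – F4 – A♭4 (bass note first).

Db major ninth, third inversion

The distinct note names are C, Eb, Db, F, Ab. Stacked in thirds they read Db–F–Ab–C–Eb, which is a major ninth chord on Db.
C is the seventh of Db major ninth; seventh in the bass means third inversion.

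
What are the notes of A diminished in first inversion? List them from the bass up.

C, Eb, A

The chord tones are A–C–Eb. With the third (C) lowest for first inversion: C, Eb, A.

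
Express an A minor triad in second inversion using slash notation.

Second inversion of A minor has the fifth (E) in the bass. As a slash chord: Am/E.

Am/E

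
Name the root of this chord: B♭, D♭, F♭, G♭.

Gb

The distinct letter names are Bb, Db, Fb, Gb. Arranged as a stack of thirds they read Gb–Bb–Db–Fb, so Gb is the root (a Gb dominant seventh chord).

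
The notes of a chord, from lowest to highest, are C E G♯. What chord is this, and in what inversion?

C augmented, root position

The distinct note names are C, E, G#. Stacked in thirds they read C–E–G#, which is an augmented triad on C.
The lowest note is C, the root of the chord, so this is root position (figured bass 5/3).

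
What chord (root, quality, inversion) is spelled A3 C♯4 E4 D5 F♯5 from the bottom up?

D major ninth, second inversion

Reducing to letter names: A, C#, E, D, F#. These stack in thirds as D–F#–A–C#–E — a D major ninth chord.
With the fifth (A) in the bass, the chord is in second inversion.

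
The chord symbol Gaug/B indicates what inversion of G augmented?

first inversion

Gaug/B means G augmented with B in the bass. B is the third of G augmented (G–B–D#), so this is first inversion.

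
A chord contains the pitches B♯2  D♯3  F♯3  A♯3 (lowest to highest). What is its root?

B#

Reordering B#, D#, F#, A# into stacked thirds gives B#–D#–F#–A#; the bottom of that stack, B#, is the root.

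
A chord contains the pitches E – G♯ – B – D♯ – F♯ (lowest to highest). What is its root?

E

The distinct letter names are E, G#, B, D#, F#. Arranged as a stack of thirds they read E–G#–B–D#–F#, so E is the root (an E major ninth chord).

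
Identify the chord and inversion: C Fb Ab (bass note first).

Fb augmented, second inversion

The pitch classes C, Fb, Ab arrange in thirds as Fb–Ab–C: an Fb augmented triad.
With the fifth (C) in the bass, the chord is in second inversion (figured bass 6/4).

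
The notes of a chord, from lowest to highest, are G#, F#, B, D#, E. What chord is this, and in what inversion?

E major ninth, first inversion

The pitch classes G#, F#, B, D#, E arrange in thirds as E–G#–B–D#–F#: an E major ninth chord.
With the third (G#) in the bass, the chord is in first inversion.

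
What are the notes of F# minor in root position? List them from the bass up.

F#, A, C#

F# minor is F#–A–C#. Root position puts the root (F#) in the bass, with the remaining tones above: F#, A, C#.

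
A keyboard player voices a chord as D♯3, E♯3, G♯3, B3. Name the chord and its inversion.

The pitch classes D#, E#, G#, B arrange in thirds as E#–G#–B–D#: an E# half-diminished seventh chord.
With the seventh (D#) in the bass, the chord is in third inversion (figured bass 4/2).

E# half-diminished seventh, third inversion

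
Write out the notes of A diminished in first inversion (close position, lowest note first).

A diminished is A–C–Eb. First inversion puts the third (C) in the bass, with the remaining tones above: C, Eb, A.

C, Eb, A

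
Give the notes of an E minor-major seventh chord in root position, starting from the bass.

Spelling E minor-major seventh: E–G–B–D#. In root position the root is bass, giving E, G, B, D# from the bottom.

E, G, B, D#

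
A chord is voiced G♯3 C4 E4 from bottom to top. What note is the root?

The distinct letter names are G#, C, E. Arranged as a stack of thirds they read C–E–G#, so C is the root (a C augmented triad).

C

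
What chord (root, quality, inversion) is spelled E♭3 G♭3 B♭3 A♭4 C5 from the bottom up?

The distinct note names are Eb, Gb, Bb, Ab, C. Stacked in thirds they read Ab–C–Eb–Gb–Bb, which is a dominant ninth chord on Ab.
Eb is the fifth of Ab dominant ninth; fifth in the bass means second inversion.

Ab dominant ninth, second inversion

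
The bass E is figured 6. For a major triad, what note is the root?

The figures 6 mean the third of the chord is in the bass. If E is the third of a major triad, the root is C (chord tones C–E–G).

C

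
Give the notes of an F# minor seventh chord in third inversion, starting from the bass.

E, F#, A, C#

F# minor seventh is F#–A–C#–E. Third inversion puts the seventh (E) in the bass, with the remaining tones above: E, F#, A, C#.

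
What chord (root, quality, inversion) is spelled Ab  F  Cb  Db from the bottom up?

The pitch classes Ab, F, Cb, Db arrange in thirds as Db–F–Ab–Cb: a Db dominant seventh chord.
Ab is the fifth of Db dominant seventh; fifth in the bass means second inversion (figured bass 4/3).

Db dominant seventh, second inversion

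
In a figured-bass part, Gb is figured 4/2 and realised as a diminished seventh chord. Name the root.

The figures 4/2 mean the seventh of the chord is in the bass. If Gb is the seventh of a diminished seventh chord, the root is A (chord tones A–C–Eb–Gb).

A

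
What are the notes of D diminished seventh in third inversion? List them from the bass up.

Cb, D, F, Ab

Spelling D diminished seventh: D–F–Ab–Cb. In third inversion the seventh is bass, giving Cb, D, F, Ab from the bottom.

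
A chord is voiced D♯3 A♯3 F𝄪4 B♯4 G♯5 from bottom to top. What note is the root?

Reordering D#, A#, F##, B#, G# into stacked thirds gives G#–B#–D#–F##–A#; the bottom of that stack, G#, is the root.

G#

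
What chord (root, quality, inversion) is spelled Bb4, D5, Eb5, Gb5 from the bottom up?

The distinct note names are Bb, D, Eb, Gb. Stacked in thirds they read Eb–Gb–Bb–D, which is a minor-major seventh chord on Eb.
Bb is the fifth of Eb minor-major seventh; fifth in the bass means second inversion (figured bass 4/3).

Eb minor-major seventh, second inversion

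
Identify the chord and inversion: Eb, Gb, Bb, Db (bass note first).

Eb minor seventh, root position

Reducing to letter names: Eb, Gb, Bb, Db. These stack in thirds as Eb–Gb–Bb–Db — an Eb minor seventh chord.
The lowest note is Eb, the root of the chord, so this is root position (figured bass 7).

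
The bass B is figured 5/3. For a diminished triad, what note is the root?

B

The figures 5/3 mean the root of the chord is in the bass. If B is the root of a diminished triad, the root is B (chord tones B–D–F).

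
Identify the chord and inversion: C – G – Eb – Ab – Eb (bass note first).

Ab major seventh, first inversion

The pitch classes C, G, Eb, Ab arrange in thirds as Ab–C–Eb–G: an Ab major seventh chord.
The lowest note is C, the third of the chord, so this is first inversion (figured bass 6/5).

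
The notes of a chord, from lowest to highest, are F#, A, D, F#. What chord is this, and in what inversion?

The distinct note names are F#, A, D. Stacked in thirds they read D–F#–A, which is a major triad on D.
The lowest note is F#, the third of the chord, so this is first inversion (figured bass 6).

D major, first inversion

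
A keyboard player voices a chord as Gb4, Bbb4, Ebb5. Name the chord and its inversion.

The distinct note names are Gb, Bbb, Ebb. Stacked in thirds they read Ebb–Gb–Bbb, which is a major triad on Ebb.
With the third (Gb) in the bass, the chord is in first inversion (figured bass 6).

Ebb major, first inversion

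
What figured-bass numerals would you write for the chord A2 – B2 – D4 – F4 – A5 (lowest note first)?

The notes A, B, D, F stack in thirds as B–D–F–A — a B half-diminished seventh chord. The bass A is the seventh, so this is third inversion: figured 4/2.

4/2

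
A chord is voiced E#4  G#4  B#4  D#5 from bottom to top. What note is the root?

E#, G#, B#, D# are the tones of an E# minor seventh chord (E#–G#–B#–D#), making E# the root.

E#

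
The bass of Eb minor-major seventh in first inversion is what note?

Gb

The third of Eb minor-major seventh (Eb–Gb–Bb–D) is Gb; that is the bass in first inversion.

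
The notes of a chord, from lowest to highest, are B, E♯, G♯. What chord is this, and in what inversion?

E# diminished, second inversion

Reducing to letter names: B, E#, G#. These stack in thirds as E#–G#–B — an E# diminished triad.
B is the fifth of E# diminished; fifth in the bass means second inversion (figured bass 6/4).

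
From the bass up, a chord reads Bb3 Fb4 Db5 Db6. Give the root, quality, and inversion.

Reducing to letter names: Bb, Fb, Db. These stack in thirds as Bb–Db–Fb — a Bb diminished triad.
Bb is the root of Bb diminished; root in the bass means root position (figured bass 5/3).

Bb diminished, root position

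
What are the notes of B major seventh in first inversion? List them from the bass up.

Spelling B major seventh: B–D#–F#–A#. In first inversion the third is bass, giving D#, F#, A#, B from the bottom.

D#, F#, A#, B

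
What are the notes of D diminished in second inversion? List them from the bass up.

Ab, D, F

D diminished is D–F–Ab. Second inversion puts the fifth (Ab) in the bass, with the remaining tones above: Ab, D, F.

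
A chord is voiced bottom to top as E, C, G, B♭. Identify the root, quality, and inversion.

C dominant seventh, first inversion

Reducing to letter names: E, C, G, Bb. These stack in thirds as C–E–G–Bb — a C dominant seventh chord.
The lowest note is E, the third of the chord, so this is first inversion (figured bass 6/5).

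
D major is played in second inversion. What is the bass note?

In second inversion the fifth is lowest. For D major (D–F#–A) that is A.

A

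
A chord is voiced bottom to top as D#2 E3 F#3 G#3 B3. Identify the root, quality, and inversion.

Reducing to letter names: D#, E, F#, G#, B. These stack in thirds as E–G#–B–D#–F# — an E major ninth chord.
The lowest note is D#, the seventh of the chord, so this is third inversion.

E major ninth, third inversion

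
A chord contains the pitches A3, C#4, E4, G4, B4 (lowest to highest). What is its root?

A, C#, E, G, B are the tones of an A dominant ninth chord (A–C#–E–G–B), making A the root.

A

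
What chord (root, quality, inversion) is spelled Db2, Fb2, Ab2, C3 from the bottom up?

Db minor-major seventh, root position

The distinct note names are Db, Fb, Ab, C. Stacked in thirds they read Db–Fb–Ab–C, which is a minor-major seventh chord on Db.
With the root (Db) in the bass, the chord is in root position (figured bass 7).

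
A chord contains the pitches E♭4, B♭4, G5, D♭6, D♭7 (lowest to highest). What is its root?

Reordering Eb, Bb, G, Db into stacked thirds gives Eb–G–Bb–Db; the bottom of that stack, Eb, is the root.

Eb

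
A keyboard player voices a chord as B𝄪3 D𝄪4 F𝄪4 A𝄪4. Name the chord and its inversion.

The distinct note names are B##, D##, F##, A##. Stacked in thirds they read B##–D##–F##–A##, which is a half-diminished seventh chord on B##.
With the root (B##) in the bass, the chord is in root position (figured bass 7).

B## half-diminished seventh, root position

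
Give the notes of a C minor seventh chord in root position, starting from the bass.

C minor seventh is C–Eb–G–Bb. Root position puts the root (C) in the bass, with the remaining tones above: C, Eb, G, Bb.

C, Eb, G, Bb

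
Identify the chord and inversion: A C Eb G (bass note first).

A half-diminished seventh, root position

Reducing to letter names: A, C, Eb, G. These stack in thirds as A–C–Eb–G — an A half-diminished seventh chord.
The lowest note is A, the root of the chord, so this is root position (figured bass 7).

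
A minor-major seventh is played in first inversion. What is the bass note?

C

A minor-major seventh is A–C–E–G#. First inversion places the third in the bass: C.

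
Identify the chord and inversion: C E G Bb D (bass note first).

C dominant ninth, root position

The pitch classes C, E, G, Bb, D arrange in thirds as C–E–G–Bb–D: a C dominant ninth chord.
The lowest note is C, the root of the chord, so this is root position.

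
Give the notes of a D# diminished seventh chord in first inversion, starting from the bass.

The chord tones are D#–F#–A–C. With the third (F#) lowest for first inversion: F#, A, C, D#.

F#, A, C, D#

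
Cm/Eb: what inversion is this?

Cm/Eb means C minor with Eb in the bass. Eb is the third of C minor (C–Eb–G), so this is first inversion.

first inversion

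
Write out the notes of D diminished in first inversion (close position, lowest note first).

F, Ab, D

The chord tones are D–F–Ab. With the third (F) lowest for first inversion: F, Ab, D.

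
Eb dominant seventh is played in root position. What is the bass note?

Eb dominant seventh is Eb–G–Bb–Db. Root position places the root in the bass: Eb.

Eb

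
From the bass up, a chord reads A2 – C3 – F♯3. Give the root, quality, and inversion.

F# diminished, first inversion

Reducing to letter names: A, C, F#. These stack in thirds as F#–A–C — an F# diminished triad.
A is the third of F# diminished; third in the bass means first inversion (figured bass 6).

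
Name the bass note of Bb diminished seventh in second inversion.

The fifth of Bb diminished seventh (Bb–Db–Fb–Abb) is Fb; that is the bass in second inversion.

Fb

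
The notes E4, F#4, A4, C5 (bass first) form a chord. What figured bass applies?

The notes E, F#, A, C stack in thirds as F#–A–C–E — an F# half-diminished seventh chord. The bass E is the seventh, so this is third inversion: figured 4/2.

4/2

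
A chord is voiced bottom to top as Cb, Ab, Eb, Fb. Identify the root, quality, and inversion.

The pitch classes Cb, Ab, Eb, Fb arrange in thirds as Fb–Ab–Cb–Eb: an Fb major seventh chord.
With the fifth (Cb) in the bass, the chord is in second inversion (figured bass 4/3).

Fb major seventh, second inversion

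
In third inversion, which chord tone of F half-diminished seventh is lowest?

Eb

F half-diminished seventh is F–Ab–Cb–Eb. Third inversion places the seventh in the bass: Eb.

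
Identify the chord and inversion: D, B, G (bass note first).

G major, second inversion

The distinct note names are D, B, G. Stacked in thirds they read G–B–D, which is a major triad on G.
The lowest note is D, the fifth of the chord, so this is second inversion (figured bass 6/4).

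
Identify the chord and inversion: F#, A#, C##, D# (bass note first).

D# minor-major seventh, first inversion

The pitch classes F#, A#, C##, D# arrange in thirds as D#–F#–A#–C##: a D# minor-major seventh chord.
The lowest note is F#, the third of the chord, so this is first inversion (figured bass 6/5).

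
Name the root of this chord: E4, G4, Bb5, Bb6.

E, G, Bb are the tones of an E diminished triad (E–G–Bb), making E the root.

E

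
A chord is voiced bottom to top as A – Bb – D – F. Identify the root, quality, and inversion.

The pitch classes A, Bb, D, F arrange in thirds as Bb–D–F–A: a Bb major seventh chord.
With the seventh (A) in the bass, the chord is in third inversion (figured bass 4/2).

Bb major seventh, third inversion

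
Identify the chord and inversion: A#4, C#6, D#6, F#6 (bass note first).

D# minor seventh, second inversion

Reducing to letter names: A#, C#, D#, F#. These stack in thirds as D#–F#–A#–C# — a D# minor seventh chord.
A# is the fifth of D# minor seventh; fifth in the bass means second inversion (figured bass 4/3).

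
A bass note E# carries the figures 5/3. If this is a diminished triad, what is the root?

The figures 5/3 mean the root of the chord is in the bass. If E# is the root of a diminished triad, the root is E# (chord tones E#–G#–B).

E#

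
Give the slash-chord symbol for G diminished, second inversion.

Gdim/Db

Second inversion of G diminished has the fifth (Db) in the bass. As a slash chord: Gdim/Db.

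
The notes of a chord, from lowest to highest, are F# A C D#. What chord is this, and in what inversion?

The pitch classes F#, A, C, D# arrange in thirds as D#–F#–A–C: a D# diminished seventh chord.
The lowest note is F#, the third of the chord, so this is first inversion (figured bass 6/5).

D# diminished seventh, first inversion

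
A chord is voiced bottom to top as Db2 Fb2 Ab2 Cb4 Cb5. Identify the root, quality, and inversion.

The pitch classes Db, Fb, Ab, Cb arrange in thirds as Db–Fb–Ab–Cb: a Db minor seventh chord.
The lowest note is Db, the root of the chord, so this is root position (figured bass 7).

Db minor seventh, root position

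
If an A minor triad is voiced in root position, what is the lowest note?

A

The root of A minor (A–C–E) is A; that is the bass in root position.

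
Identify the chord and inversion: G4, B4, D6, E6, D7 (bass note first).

E minor seventh, first inversion

The pitch classes G, B, D, E arrange in thirds as E–G–B–D: an E minor seventh chord.
The lowest note is G, the third of the chord, so this is first inversion (figured bass 6/5).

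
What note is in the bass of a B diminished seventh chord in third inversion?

In third inversion the seventh is lowest. For B diminished seventh (B–D–F–Ab) that is Ab.

Ab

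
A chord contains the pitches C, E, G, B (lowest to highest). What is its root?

Reordering C, E, G, B into stacked thirds gives C–E–G–B; the bottom of that stack, C, is the root.

C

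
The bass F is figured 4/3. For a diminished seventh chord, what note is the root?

The figures 4/3 mean the fifth of the chord is in the bass. If F is the fifth of a diminished seventh chord, the root is B (chord tones B–D–F–Ab).

B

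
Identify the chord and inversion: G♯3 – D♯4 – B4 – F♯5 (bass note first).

Reducing to letter names: G#, D#, B, F#. These stack in thirds as G#–B–D#–F# — a G# minor seventh chord.
G# is the root of G# minor seventh; root in the bass means root position (figured bass 7).

G# minor seventh, root position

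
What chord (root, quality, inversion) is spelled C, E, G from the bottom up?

The pitch classes C, E, G arrange in thirds as C–E–G: a C major triad.
The lowest note is C, the root of the chord, so this is root position (figured bass 5/3).

C major, root position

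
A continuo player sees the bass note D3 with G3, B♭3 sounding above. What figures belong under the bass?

6/4

The notes D, G, Bb stack in thirds as G–Bb–D — a G minor triad. The bass D is the fifth, so this is second inversion: figured 6/4.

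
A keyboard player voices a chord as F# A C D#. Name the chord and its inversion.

D# diminished seventh, first inversion

The pitch classes F#, A, C, D# arrange in thirds as D#–F#–A–C: a D# diminished seventh chord.
With the third (F#) in the bass, the chord is in first inversion (figured bass 6/5).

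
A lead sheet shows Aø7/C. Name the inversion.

Aø7/C means A half-diminished seventh with C in the bass. C is the third of A half-diminished seventh (A–C–Eb–G), so this is first inversion.

first inversion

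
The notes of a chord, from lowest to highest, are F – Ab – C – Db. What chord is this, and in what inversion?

Db major seventh, first inversion

Reducing to letter names: F, Ab, C, Db. These stack in thirds as Db–F–Ab–C — a Db major seventh chord.
F is the third of Db major seventh; third in the bass means first inversion (figured bass 6/5).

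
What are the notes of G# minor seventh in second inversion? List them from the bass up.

D#, F#, G#, B

The chord tones are G#–B–D#–F#. With the fifth (D#) lowest for second inversion: D#, F#, G#, B.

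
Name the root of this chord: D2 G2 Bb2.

G

The distinct letter names are D, G, Bb. Arranged as a stack of thirds they read G–Bb–D, so G is the root (a G minor triad).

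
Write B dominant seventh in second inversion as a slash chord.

B7/F#

Second inversion of B dominant seventh has the fifth (F#) in the bass. As a slash chord: B7/F#.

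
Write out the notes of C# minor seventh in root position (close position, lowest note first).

The chord tones are C#–E–G#–B. With the root (C#) lowest for root position: C#, E, G#, B.

C#, E, G#, B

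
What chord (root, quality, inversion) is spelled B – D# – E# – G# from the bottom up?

E# half-diminished seventh, second inversion

The distinct note names are B, D#, E#, G#. Stacked in thirds they read E#–G#–B–D#, which is a half-diminished seventh chord on E#.
With the fifth (B) in the bass, the chord is in second inversion (figured bass 4/3).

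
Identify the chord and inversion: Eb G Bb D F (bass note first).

The distinct note names are Eb, G, Bb, D, F. Stacked in thirds they read Eb–G–Bb–D–F, which is a major ninth chord on Eb.
Eb is the root of Eb major ninth; root in the bass means root position.

Eb major ninth, root position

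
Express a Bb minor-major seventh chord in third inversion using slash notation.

Bbm(maj7)/A

Third inversion of Bb minor-major seventh has the seventh (A) in the bass. As a slash chord: Bbm(maj7)/A.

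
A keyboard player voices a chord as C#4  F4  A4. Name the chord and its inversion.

The distinct note names are C#, F, A. Stacked in thirds they read F–A–C#, which is an augmented triad on F.
With the fifth (C#) in the bass, the chord is in second inversion (figured bass 6/4).

F augmented, second inversion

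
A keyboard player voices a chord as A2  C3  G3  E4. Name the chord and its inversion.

A minor seventh, root position

The pitch classes A, C, G, E arrange in thirds as A–C–E–G: an A minor seventh chord.
A is the root of A minor seventh; root in the bass means root position (figured bass 7).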